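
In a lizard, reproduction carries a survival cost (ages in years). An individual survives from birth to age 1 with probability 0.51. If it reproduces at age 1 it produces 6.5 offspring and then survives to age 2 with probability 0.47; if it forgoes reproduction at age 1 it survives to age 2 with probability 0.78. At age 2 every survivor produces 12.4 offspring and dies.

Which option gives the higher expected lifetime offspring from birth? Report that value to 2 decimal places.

breed at age 1: R₀ = 0.51 × (6.5 + 0.47 × 12.4) = 0.51 × 12.3280 = 6.2873
delay to age 2: R₀ = 0.51 × (0.78 × 12.4) = 0.51 × 9.6720 = 4.9327
Higher: breed at age 1 (6.2873).

6.29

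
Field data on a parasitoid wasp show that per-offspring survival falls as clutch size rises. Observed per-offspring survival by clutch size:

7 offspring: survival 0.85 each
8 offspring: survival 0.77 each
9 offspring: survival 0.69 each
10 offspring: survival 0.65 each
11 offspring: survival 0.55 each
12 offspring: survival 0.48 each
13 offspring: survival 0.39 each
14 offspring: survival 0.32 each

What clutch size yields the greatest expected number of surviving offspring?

10

Expected surviving offspring = c × s(c):
  c=7: 7 × 0.85 = 5.950
  c=8: 8 × 0.77 = 6.160
  c=9: 9 × 0.69 = 6.210
  c=10: 10 × 0.65 = 6.500
  c=11: 11 × 0.55 = 6.050
  c=12: 12 × 0.48 = 5.760
  c=13: 13 × 0.39 = 5.070
  c=14: 14 × 0.32 = 4.480
Maximum at c = 10 (6.500 surviving offspring).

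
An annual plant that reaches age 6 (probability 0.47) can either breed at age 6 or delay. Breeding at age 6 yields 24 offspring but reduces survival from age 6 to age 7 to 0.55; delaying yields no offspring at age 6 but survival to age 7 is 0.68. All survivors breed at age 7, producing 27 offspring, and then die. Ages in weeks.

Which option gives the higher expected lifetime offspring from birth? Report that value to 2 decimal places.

breed at age 6: R₀ = 0.47 × (24 + 0.55 × 27) = 0.47 × 38.8500 = 18.2595
delay to age 7: R₀ = 0.47 × (0.68 × 27) = 0.47 × 18.3600 = 8.6292
Higher: breed at age 6 (18.2595).

18.26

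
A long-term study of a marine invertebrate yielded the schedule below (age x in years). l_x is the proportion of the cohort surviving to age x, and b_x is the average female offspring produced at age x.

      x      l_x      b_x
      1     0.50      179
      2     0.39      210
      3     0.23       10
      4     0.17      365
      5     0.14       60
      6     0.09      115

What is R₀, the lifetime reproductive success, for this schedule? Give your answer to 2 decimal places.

R₀ = Σ l_x b_x:
  age 1: 0.50 × 179 = 89.5000
  age 2: 0.39 × 210 = 81.9000
  age 3: 0.23 × 10 = 2.3000
  age 4: 0.17 × 365 = 62.0500
  age 5: 0.14 × 60 = 8.4000
  age 6: 0.09 × 115 = 10.3500
R₀ = 89.5000 + 81.9000 + 2.3000 + 62.0500 + 8.4000 + 10.3500 = 254.5000

254.50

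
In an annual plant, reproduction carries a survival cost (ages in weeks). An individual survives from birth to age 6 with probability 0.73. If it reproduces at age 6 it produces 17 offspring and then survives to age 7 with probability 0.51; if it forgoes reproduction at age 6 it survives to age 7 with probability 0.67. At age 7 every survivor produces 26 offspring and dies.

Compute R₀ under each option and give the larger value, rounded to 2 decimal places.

breed at age 6: R₀ = 0.73 × (17 + 0.51 × 26) = 0.73 × 30.2600 = 22.0898
delay to age 7: R₀ = 0.73 × (0.67 × 26) = 0.73 × 17.4200 = 12.7166
Higher: breed at age 6 (22.0898).

22.09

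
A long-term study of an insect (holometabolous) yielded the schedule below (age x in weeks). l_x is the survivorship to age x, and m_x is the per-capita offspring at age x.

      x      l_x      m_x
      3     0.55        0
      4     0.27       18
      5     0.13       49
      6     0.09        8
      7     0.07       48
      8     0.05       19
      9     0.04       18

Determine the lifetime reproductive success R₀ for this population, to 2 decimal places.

16.98

R₀ = Σ l_x m_x:
  age 3: 0.55 × 0 = 0.0000
  age 4: 0.27 × 18 = 4.8600
  age 5: 0.13 × 49 = 6.3700
  age 6: 0.09 × 8 = 0.7200
  age 7: 0.07 × 48 = 3.3600
  age 8: 0.05 × 19 = 0.9500
  age 9: 0.04 × 18 = 0.7200
R₀ = 0.0000 + 4.8600 + 6.3700 + 0.7200 + 3.3600 + 0.9500 + 0.7200 = 16.9800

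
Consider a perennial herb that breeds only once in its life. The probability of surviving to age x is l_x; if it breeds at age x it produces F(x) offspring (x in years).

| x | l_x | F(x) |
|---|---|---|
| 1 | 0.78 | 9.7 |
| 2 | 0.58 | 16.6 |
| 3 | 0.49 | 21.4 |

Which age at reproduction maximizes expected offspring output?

3

Expected offspring if breeding at age x = l_x × F(x):
  age 1: 0.78 × 9.7 = 7.566
  age 2: 0.58 × 16.6 = 9.628
  age 3: 0.49 × 21.4 = 10.486
Maximum at age 3 (10.486).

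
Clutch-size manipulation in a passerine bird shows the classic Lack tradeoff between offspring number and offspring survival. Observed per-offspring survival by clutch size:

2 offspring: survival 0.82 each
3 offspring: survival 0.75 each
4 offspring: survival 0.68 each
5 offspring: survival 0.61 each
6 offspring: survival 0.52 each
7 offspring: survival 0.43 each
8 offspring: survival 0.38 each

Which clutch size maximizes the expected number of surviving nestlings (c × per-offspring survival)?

6

Expected surviving nestlings = c × s(c):
  c=2: 2 × 0.82 = 1.640
  c=3: 3 × 0.75 = 2.250
  c=4: 4 × 0.68 = 2.720
  c=5: 5 × 0.61 = 3.050
  c=6: 6 × 0.52 = 3.120
  c=7: 7 × 0.43 = 3.010
  c=8: 8 × 0.38 = 3.040
Maximum at c = 6 (3.120 surviving nestlings).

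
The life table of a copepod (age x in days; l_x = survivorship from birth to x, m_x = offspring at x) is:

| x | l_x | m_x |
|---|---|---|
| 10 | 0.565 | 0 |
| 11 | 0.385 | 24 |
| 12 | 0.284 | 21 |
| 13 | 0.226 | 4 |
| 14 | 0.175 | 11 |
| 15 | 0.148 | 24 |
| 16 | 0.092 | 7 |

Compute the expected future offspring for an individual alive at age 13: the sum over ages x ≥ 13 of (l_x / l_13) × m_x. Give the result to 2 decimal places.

l_13 = 0.226. Conditional survival from age 13 to x is l_x / l_13.
  x=13: (0.226/0.226) × 4 = 4.0000
  x=14: (0.175/0.226) × 11 = 8.5177
  x=15: (0.148/0.226) × 24 = 15.7168
  x=16: (0.092/0.226) × 7 = 2.8496
Sum = 4.0000 + 8.5177 + 15.7168 + 2.8496 = 31.0841

31.08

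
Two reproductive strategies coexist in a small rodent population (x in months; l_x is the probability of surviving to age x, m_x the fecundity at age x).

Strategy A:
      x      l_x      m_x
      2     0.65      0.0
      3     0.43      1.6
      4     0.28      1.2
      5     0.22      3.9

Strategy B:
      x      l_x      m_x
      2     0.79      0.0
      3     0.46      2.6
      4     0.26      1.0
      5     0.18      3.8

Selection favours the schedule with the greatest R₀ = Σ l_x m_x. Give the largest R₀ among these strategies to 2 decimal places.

2.14

Strategy A: R₀ = 0.65×0.0 + 0.43×1.6 + 0.28×1.2 + 0.22×3.9 = 1.8820
Strategy B: R₀ = 0.79×0.0 + 0.46×2.6 + 0.26×1.0 + 0.18×3.8 = 2.1400
Highest R₀: strategy B with 2.1400.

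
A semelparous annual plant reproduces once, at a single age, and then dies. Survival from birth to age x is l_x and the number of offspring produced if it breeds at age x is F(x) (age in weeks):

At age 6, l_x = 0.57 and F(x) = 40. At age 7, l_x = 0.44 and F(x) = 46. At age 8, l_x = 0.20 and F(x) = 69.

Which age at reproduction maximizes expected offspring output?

6

Expected offspring if breeding at age x = l_x × F(x):
  age 6: 0.57 × 40 = 22.800
  age 7: 0.44 × 46 = 20.240
  age 8: 0.20 × 69 = 13.800
Maximum at age 6 (22.800).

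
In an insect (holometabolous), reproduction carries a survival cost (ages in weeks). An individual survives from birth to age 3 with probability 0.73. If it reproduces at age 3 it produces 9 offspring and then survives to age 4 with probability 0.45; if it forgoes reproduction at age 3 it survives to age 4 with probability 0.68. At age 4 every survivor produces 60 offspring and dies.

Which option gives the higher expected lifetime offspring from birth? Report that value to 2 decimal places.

29.78

breed at age 3: R₀ = 0.73 × (9 + 0.45 × 60) = 0.73 × 36.0000 = 26.2800
delay to age 4: R₀ = 0.73 × (0.68 × 60) = 0.73 × 40.8000 = 29.7840
Higher: delay to age 4 (29.7840).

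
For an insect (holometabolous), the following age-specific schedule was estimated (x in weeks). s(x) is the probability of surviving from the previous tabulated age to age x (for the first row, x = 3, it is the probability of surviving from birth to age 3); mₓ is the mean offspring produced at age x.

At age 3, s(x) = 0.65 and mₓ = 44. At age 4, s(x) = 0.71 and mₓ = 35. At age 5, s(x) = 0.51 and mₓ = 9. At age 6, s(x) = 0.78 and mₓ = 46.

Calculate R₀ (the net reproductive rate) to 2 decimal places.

Survivorship from birth: l_x = s_3·s_4·…·s_x.
  l_3 = 0.65000
  l_4 = 0.46150
  l_5 = 0.23536
  l_6 = 0.18358
R₀ = Σ l_x mₓ:
  age 3: 0.65000 × 44 = 28.6000
  age 4: 0.46150 × 35 = 16.1525
  age 5: 0.23536 × 9 = 2.1182
  age 6: 0.18358 × 46 = 8.4447
R₀ = 28.6000 + 16.1525 + 2.1182 + 8.4447 = 55.3154

55.32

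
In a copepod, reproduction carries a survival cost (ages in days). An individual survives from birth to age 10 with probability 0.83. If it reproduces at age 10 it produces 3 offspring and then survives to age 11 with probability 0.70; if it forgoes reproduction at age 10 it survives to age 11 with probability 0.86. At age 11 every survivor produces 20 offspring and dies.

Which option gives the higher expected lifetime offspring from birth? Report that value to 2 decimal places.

breed at age 10: R₀ = 0.83 × (3 + 0.70 × 20) = 0.83 × 17.0000 = 14.1100
delay to age 11: R₀ = 0.83 × (0.86 × 20) = 0.83 × 17.2000 = 14.2760
Higher: delay to age 11 (14.2760).

14.28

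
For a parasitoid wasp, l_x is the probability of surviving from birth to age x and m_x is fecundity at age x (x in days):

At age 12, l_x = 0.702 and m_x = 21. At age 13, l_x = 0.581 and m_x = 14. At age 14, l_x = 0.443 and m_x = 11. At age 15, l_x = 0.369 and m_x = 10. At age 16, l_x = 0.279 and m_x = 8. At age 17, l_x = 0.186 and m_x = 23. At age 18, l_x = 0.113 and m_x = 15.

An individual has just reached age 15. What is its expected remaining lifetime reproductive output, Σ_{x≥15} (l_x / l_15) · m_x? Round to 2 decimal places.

32.24

l_15 = 0.369. Conditional survival from age 15 to x is l_x / l_15.
  x=15: (0.369/0.369) × 10 = 10.0000
  x=16: (0.279/0.369) × 8 = 6.0488
  x=17: (0.186/0.369) × 23 = 11.5935
  x=18: (0.113/0.369) × 15 = 4.5935
Sum = 10.0000 + 6.0488 + 11.5935 + 4.5935 = 32.2358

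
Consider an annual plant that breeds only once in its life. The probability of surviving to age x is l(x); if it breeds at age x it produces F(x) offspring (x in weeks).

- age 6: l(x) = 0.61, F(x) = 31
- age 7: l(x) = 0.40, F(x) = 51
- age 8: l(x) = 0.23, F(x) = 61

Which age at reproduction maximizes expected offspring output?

Expected offspring if breeding at age x = l(x) × F(x):
  age 6: 0.61 × 31 = 18.910
  age 7: 0.40 × 51 = 20.400
  age 8: 0.23 × 61 = 14.030
Maximum at age 7 (20.400).

7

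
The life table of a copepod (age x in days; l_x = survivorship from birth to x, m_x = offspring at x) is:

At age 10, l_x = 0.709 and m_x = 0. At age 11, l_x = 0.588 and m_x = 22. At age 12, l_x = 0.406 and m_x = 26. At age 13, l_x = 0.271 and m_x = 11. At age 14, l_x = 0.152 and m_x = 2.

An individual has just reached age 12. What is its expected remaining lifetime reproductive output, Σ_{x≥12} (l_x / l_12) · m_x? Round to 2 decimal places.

34.09

l_12 = 0.406. Conditional survival from age 12 to x is l_x / l_12.
  x=12: (0.406/0.406) × 26 = 26.0000
  x=13: (0.271/0.406) × 11 = 7.3424
  x=14: (0.152/0.406) × 2 = 0.7488
Sum = 26.0000 + 7.3424 + 0.7488 = 34.0911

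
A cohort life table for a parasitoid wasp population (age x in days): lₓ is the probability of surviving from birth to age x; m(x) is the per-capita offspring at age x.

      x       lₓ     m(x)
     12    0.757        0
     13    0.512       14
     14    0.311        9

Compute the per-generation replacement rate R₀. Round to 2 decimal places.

9.97

R₀ = Σ lₓ m(x):
  age 12: 0.757 × 0 = 0.0000
  age 13: 0.512 × 14 = 7.1680
  age 14: 0.311 × 9 = 2.7990
R₀ = 0.0000 + 7.1680 + 2.7990 = 9.9670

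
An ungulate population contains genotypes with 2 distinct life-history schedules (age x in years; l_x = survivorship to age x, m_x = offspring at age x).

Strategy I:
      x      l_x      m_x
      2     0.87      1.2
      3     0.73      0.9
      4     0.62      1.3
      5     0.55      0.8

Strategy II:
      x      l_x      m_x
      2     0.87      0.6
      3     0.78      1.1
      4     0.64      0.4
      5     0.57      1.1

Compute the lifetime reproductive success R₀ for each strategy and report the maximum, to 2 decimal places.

Strategy I: R₀ = 0.87×1.2 + 0.73×0.9 + 0.62×1.3 + 0.55×0.8 = 2.9470
Strategy II: R₀ = 0.87×0.6 + 0.78×1.1 + 0.64×0.4 + 0.57×1.1 = 2.2630
Highest R₀: strategy I with 2.9470.

2.95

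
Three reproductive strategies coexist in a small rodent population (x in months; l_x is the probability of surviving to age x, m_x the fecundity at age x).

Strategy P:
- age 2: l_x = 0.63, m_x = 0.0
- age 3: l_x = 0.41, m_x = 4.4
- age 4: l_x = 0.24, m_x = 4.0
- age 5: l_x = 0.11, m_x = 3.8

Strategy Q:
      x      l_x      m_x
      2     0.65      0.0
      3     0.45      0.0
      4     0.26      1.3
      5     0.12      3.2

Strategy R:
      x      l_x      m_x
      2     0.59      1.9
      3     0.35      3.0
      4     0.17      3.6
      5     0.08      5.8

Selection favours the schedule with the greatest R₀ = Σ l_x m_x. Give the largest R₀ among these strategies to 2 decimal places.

3.25

Strategy P: R₀ = 0.63×0.0 + 0.41×4.4 + 0.24×4.0 + 0.11×3.8 = 3.1820
Strategy Q: R₀ = 0.65×0.0 + 0.45×0.0 + 0.26×1.3 + 0.12×3.2 = 0.7220
Strategy R: R₀ = 0.59×1.9 + 0.35×3.0 + 0.17×3.6 + 0.08×5.8 = 3.2470
Highest R₀: strategy R with 3.2470.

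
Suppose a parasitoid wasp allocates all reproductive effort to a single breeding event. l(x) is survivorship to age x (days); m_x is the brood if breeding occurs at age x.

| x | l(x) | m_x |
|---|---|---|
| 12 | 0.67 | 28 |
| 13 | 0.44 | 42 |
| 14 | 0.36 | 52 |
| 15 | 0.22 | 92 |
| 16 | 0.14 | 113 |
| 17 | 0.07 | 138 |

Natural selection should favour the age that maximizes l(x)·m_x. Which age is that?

Expected offspring if breeding at age x = l(x) × m_x:
  age 12: 0.67 × 28 = 18.760
  age 13: 0.44 × 42 = 18.480
  age 14: 0.36 × 52 = 18.720
  age 15: 0.22 × 92 = 20.240
  age 16: 0.14 × 113 = 15.820
  age 17: 0.07 × 138 = 9.660
Maximum at age 15 (20.240).

15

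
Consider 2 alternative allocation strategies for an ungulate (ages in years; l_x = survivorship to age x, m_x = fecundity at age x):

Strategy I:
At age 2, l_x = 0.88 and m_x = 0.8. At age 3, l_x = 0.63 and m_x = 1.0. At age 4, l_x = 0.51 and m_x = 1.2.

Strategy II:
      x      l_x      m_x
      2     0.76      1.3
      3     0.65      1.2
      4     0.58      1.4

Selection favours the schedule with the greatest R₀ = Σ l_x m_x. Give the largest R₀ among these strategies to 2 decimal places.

2.58

Strategy I: R₀ = 0.88×0.8 + 0.63×1.0 + 0.51×1.2 = 1.9460
Strategy II: R₀ = 0.76×1.3 + 0.65×1.2 + 0.58×1.4 = 2.5800
Highest R₀: strategy II with 2.5800.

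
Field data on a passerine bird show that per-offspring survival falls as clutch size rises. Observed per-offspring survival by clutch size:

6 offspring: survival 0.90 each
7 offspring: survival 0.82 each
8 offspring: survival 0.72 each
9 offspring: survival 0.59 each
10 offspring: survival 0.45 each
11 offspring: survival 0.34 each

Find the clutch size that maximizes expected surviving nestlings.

Expected surviving nestlings = c × s(c):
  c=6: 6 × 0.90 = 5.400
  c=7: 7 × 0.82 = 5.740
  c=8: 8 × 0.72 = 5.760
  c=9: 9 × 0.59 = 5.310
  c=10: 10 × 0.45 = 4.500
  c=11: 11 × 0.34 = 3.740
Maximum at c = 8 (5.760 surviving nestlings).

8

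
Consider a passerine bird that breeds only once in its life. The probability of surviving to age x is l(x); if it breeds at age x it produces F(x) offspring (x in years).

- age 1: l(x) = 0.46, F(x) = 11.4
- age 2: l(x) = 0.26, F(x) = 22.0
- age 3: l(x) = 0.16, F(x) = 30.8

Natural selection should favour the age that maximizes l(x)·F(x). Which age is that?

Expected offspring if breeding at age x = l(x) × F(x):
  age 1: 0.46 × 11.4 = 5.244
  age 2: 0.26 × 22.0 = 5.720
  age 3: 0.16 × 30.8 = 4.928
Maximum at age 2 (5.720).

2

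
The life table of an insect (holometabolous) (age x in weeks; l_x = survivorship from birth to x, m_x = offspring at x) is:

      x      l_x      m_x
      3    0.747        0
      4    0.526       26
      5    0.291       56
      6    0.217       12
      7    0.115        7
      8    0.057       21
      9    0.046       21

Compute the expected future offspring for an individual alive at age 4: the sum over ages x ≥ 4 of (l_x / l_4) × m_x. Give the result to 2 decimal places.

l_4 = 0.526. Conditional survival from age 4 to x is l_x / l_4.
  x=4: (0.526/0.526) × 26 = 26.0000
  x=5: (0.291/0.526) × 56 = 30.9810
  x=6: (0.217/0.526) × 12 = 4.9506
  x=7: (0.115/0.526) × 7 = 1.5304
  x=8: (0.057/0.526) × 21 = 2.2757
  x=9: (0.046/0.526) × 21 = 1.8365
Sum = 26.0000 + 30.9810 + 4.9506 + 1.5304 + 2.2757 + 1.8365 = 67.5741

67.57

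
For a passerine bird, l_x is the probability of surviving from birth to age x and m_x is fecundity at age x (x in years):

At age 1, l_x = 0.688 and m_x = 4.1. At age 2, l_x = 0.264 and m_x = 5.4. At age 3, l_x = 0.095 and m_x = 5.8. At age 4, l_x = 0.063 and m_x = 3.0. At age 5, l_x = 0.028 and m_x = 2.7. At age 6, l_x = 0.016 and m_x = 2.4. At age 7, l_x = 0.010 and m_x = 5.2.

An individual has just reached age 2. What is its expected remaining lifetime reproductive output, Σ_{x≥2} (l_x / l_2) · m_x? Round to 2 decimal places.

8.83

l_2 = 0.264. Conditional survival from age 2 to x is l_x / l_2.
  x=2: (0.264/0.264) × 5.4 = 5.4000
  x=3: (0.095/0.264) × 5.8 = 2.0871
  x=4: (0.063/0.264) × 3.0 = 0.7159
  x=5: (0.028/0.264) × 2.7 = 0.2864
  x=6: (0.016/0.264) × 2.4 = 0.1455
  x=7: (0.010/0.264) × 5.2 = 0.1970
Sum = 5.4000 + 2.0871 + 0.7159 + 0.2864 + 0.1455 + 0.1970 = 8.8318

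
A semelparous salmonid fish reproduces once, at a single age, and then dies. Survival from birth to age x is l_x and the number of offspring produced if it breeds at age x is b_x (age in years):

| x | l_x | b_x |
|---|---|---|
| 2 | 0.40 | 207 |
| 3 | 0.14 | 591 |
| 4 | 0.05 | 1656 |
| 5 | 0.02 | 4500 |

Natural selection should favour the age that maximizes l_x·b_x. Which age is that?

Expected offspring if breeding at age x = l_x × b_x:
  age 2: 0.40 × 207 = 82.800
  age 3: 0.14 × 591 = 82.740
  age 4: 0.05 × 1656 = 82.800
  age 5: 0.02 × 4500 = 90.000
Maximum at age 5 (90.000).

5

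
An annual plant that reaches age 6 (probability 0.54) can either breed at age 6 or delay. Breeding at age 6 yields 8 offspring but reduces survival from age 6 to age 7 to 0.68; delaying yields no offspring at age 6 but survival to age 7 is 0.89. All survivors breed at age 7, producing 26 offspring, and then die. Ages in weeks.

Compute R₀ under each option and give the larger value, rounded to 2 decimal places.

13.87

breed at age 6: R₀ = 0.54 × (8 + 0.68 × 26) = 0.54 × 25.6800 = 13.8672
delay to age 7: R₀ = 0.54 × (0.89 × 26) = 0.54 × 23.1400 = 12.4956
Higher: breed at age 6 (13.8672).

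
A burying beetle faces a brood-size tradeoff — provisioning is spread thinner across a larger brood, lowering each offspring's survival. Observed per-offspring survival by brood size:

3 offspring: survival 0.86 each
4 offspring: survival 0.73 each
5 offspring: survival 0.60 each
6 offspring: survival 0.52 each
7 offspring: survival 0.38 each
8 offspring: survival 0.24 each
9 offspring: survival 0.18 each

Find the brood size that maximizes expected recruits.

Expected recruits = c × s(c):
  c=3: 3 × 0.86 = 2.580
  c=4: 4 × 0.73 = 2.920
  c=5: 5 × 0.60 = 3.000
  c=6: 6 × 0.52 = 3.120
  c=7: 7 × 0.38 = 2.660
  c=8: 8 × 0.24 = 1.920
  c=9: 9 × 0.18 = 1.620
Maximum at c = 6 (3.120 recruits).

6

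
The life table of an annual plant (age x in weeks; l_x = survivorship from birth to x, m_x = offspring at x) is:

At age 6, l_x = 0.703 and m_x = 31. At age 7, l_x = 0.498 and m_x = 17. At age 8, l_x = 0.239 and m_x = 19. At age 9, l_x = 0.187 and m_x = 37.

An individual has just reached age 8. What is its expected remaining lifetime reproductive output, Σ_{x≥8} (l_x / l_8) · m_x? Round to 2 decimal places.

47.95

l_8 = 0.239. Conditional survival from age 8 to x is l_x / l_8.
  x=8: (0.239/0.239) × 19 = 19.0000
  x=9: (0.187/0.239) × 37 = 28.9498
Sum = 19.0000 + 28.9498 = 47.9498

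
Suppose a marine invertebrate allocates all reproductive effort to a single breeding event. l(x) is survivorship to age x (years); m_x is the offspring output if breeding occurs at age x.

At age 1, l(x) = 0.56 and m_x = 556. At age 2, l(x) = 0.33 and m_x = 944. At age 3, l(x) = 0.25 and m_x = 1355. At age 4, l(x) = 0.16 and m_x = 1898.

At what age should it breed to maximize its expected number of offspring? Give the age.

Expected offspring if breeding at age x = l(x) × m_x:
  age 1: 0.56 × 556 = 311.360
  age 2: 0.33 × 944 = 311.520
  age 3: 0.25 × 1355 = 338.750
  age 4: 0.16 × 1898 = 303.680
Maximum at age 3 (338.750).

3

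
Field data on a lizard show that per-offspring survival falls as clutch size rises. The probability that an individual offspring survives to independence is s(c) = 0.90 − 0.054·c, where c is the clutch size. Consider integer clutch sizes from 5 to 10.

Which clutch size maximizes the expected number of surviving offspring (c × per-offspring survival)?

8

Expected surviving offspring = c × s(c):
  c=5: 5 × 0.630 = 3.150
  c=6: 6 × 0.576 = 3.456
  c=7: 7 × 0.522 = 3.654
  c=8: 8 × 0.468 = 3.744
  c=9: 9 × 0.414 = 3.726
  c=10: 10 × 0.360 = 3.600
Maximum at c = 8 (3.744 surviving offspring).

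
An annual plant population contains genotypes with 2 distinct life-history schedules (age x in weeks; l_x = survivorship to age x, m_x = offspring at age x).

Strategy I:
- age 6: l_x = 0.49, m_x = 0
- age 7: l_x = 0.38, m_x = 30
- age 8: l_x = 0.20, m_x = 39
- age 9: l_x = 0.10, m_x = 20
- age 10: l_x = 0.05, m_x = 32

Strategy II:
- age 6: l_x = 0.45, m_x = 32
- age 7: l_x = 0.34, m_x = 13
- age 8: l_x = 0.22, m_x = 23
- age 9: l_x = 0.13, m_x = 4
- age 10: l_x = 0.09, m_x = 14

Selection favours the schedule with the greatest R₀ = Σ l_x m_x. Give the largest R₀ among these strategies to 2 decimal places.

Strategy I: R₀ = 0.49×0 + 0.38×30 + 0.20×39 + 0.10×20 + 0.05×32 = 22.8000
Strategy II: R₀ = 0.45×32 + 0.34×13 + 0.22×23 + 0.13×4 + 0.09×14 = 25.6600
Highest R₀: strategy II with 25.6600.

25.66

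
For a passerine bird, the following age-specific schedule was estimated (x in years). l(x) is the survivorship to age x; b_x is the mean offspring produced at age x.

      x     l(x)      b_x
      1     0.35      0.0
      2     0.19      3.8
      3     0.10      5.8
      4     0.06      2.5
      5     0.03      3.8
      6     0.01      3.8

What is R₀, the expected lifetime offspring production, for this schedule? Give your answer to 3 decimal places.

R₀ = Σ l(x) b_x:
  age 1: 0.35 × 0.0 = 0.0000
  age 2: 0.19 × 3.8 = 0.7220
  age 3: 0.10 × 5.8 = 0.5800
  age 4: 0.06 × 2.5 = 0.1500
  age 5: 0.03 × 3.8 = 0.1140
  age 6: 0.01 × 3.8 = 0.0380
R₀ = 0.0000 + 0.7220 + 0.5800 + 0.1500 + 0.1140 + 0.0380 = 1.6040

1.604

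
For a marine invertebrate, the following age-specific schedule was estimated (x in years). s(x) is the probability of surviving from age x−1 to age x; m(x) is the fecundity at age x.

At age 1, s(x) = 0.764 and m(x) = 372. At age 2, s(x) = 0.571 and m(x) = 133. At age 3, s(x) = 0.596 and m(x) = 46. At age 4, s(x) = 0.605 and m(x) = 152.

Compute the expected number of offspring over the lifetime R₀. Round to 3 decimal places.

Survivorship from birth: l_x = s_1·s_2·…·s_x.
  l_1 = 0.76400
  l_2 = 0.43624
  l_3 = 0.26000
  l_4 = 0.15730
R₀ = Σ l_x m(x):
  age 1: 0.76400 × 372 = 284.2080
  age 2: 0.43624 × 133 = 58.0199
  age 3: 0.26000 × 46 = 11.9600
  age 4: 0.15730 × 152 = 23.9096
R₀ = 284.2080 + 58.0199 + 11.9600 + 23.9096 = 378.0975

378.098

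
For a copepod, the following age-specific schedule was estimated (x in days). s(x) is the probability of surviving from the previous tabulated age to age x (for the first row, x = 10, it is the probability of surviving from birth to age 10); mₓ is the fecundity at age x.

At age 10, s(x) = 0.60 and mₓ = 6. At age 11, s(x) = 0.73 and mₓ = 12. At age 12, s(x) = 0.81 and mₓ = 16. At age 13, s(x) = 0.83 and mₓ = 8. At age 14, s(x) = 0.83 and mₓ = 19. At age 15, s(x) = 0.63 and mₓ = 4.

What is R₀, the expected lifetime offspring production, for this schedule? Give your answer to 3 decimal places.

22.148

Survivorship from birth: l_x = s_10·s_11·…·s_x.
  l_10 = 0.60000
  l_11 = 0.43800
  l_12 = 0.35478
  l_13 = 0.29447
  l_14 = 0.24441
  l_15 = 0.15398
R₀ = Σ l_x mₓ:
  age 10: 0.60000 × 6 = 3.6000
  age 11: 0.43800 × 12 = 5.2560
  age 12: 0.35478 × 16 = 5.6765
  age 13: 0.29447 × 8 = 2.3558
  age 14: 0.24441 × 19 = 4.6438
  age 15: 0.15398 × 4 = 0.6159
R₀ = 3.6000 + 5.2560 + 5.6765 + 2.3558 + 4.6438 + 0.6159 = 22.1480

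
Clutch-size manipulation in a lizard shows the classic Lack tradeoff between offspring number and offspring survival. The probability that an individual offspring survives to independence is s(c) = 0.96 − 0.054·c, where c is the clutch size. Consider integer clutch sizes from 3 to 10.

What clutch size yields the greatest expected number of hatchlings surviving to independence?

9

Expected hatchlings surviving to independence = c × s(c):
  c=3: 3 × 0.798 = 2.394
  c=4: 4 × 0.744 = 2.976
  c=5: 5 × 0.690 = 3.450
  c=6: 6 × 0.636 = 3.816
  c=7: 7 × 0.582 = 4.074
  c=8: 8 × 0.528 = 4.224
  c=9: 9 × 0.474 = 4.266
  c=10: 10 × 0.420 = 4.200
Maximum at c = 9 (4.266 hatchlings surviving to independence).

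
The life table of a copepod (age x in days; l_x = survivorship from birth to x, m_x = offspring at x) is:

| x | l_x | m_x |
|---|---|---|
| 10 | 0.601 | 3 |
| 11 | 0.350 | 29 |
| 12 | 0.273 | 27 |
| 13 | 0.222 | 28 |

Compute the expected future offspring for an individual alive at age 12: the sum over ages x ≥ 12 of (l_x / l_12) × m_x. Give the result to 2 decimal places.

l_12 = 0.273. Conditional survival from age 12 to x is l_x / l_12.
  x=12: (0.273/0.273) × 27 = 27.0000
  x=13: (0.222/0.273) × 28 = 22.7692
Sum = 27.0000 + 22.7692 = 49.7692

49.77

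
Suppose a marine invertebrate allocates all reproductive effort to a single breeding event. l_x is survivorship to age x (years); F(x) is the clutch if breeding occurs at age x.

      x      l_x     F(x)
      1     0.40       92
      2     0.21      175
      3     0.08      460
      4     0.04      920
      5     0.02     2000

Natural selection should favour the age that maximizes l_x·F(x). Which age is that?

5

Expected offspring if breeding at age x = l_x × F(x):
  age 1: 0.40 × 92 = 36.800
  age 2: 0.21 × 175 = 36.750
  age 3: 0.08 × 460 = 36.800
  age 4: 0.04 × 920 = 36.800
  age 5: 0.02 × 2000 = 40.000
Maximum at age 5 (40.000).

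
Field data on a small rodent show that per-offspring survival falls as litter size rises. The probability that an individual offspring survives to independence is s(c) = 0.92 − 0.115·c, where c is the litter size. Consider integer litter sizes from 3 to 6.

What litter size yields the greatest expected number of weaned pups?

4

Expected weaned pups = c × s(c):
  c=3: 3 × 0.575 = 1.725
  c=4: 4 × 0.460 = 1.840
  c=5: 5 × 0.345 = 1.725
  c=6: 6 × 0.230 = 1.380
Maximum at c = 4 (1.840 weaned pups).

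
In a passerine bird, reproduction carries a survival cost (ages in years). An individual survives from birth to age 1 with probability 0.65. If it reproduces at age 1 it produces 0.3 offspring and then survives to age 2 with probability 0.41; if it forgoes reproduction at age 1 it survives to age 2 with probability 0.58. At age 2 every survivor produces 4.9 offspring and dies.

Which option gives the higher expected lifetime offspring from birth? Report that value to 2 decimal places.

breed at age 1: R₀ = 0.65 × (0.3 + 0.41 × 4.9) = 0.65 × 2.3090 = 1.5008
delay to age 2: R₀ = 0.65 × (0.58 × 4.9) = 0.65 × 2.8420 = 1.8473
Higher: delay to age 2 (1.8473).

1.85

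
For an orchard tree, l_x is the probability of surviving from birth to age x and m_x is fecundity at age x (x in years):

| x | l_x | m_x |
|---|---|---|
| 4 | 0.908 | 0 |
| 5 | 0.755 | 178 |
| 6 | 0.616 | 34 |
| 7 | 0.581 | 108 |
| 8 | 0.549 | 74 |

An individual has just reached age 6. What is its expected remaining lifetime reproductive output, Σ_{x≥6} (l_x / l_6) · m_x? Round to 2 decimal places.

201.81

l_6 = 0.616. Conditional survival from age 6 to x is l_x / l_6.
  x=6: (0.616/0.616) × 34 = 34.0000
  x=7: (0.581/0.616) × 108 = 101.8636
  x=8: (0.549/0.616) × 74 = 65.9513
Sum = 34.0000 + 101.8636 + 65.9513 = 201.8149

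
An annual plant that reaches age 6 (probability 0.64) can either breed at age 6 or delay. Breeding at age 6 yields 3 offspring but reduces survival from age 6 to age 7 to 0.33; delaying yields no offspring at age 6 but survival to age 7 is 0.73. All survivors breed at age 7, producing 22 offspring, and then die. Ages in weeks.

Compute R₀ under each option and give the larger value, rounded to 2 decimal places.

10.28

breed at age 6: R₀ = 0.64 × (3 + 0.33 × 22) = 0.64 × 10.2600 = 6.5664
delay to age 7: R₀ = 0.64 × (0.73 × 22) = 0.64 × 16.0600 = 10.2784
Higher: delay to age 7 (10.2784).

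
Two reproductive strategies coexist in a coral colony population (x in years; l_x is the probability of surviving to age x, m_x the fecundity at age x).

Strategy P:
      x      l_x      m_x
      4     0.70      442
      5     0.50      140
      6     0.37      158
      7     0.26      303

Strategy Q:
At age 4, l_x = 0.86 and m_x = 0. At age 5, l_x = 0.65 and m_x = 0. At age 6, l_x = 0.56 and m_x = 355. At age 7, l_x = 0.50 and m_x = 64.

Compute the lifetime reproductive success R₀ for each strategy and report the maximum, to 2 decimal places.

Strategy P: R₀ = 0.70×442 + 0.50×140 + 0.37×158 + 0.26×303 = 516.6400
Strategy Q: R₀ = 0.86×0 + 0.65×0 + 0.56×355 + 0.50×64 = 230.8000
Highest R₀: strategy P with 516.6400.

516.64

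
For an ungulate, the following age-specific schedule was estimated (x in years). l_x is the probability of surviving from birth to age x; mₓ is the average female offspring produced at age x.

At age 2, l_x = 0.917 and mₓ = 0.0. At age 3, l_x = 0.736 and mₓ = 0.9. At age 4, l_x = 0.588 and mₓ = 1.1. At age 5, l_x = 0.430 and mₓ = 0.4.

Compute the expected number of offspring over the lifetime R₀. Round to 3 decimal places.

R₀ = Σ l_x mₓ:
  age 2: 0.917 × 0.0 = 0.0000
  age 3: 0.736 × 0.9 = 0.6624
  age 4: 0.588 × 1.1 = 0.6468
  age 5: 0.430 × 0.4 = 0.1720
R₀ = 0.0000 + 0.6624 + 0.6468 + 0.1720 = 1.4812

1.481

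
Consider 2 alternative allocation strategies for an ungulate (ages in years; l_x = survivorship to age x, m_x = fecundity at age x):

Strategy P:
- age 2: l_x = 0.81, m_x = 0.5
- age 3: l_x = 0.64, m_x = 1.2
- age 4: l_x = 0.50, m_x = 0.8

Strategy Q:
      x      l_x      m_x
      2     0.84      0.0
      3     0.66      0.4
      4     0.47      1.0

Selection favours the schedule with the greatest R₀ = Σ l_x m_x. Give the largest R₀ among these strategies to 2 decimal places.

1.57

Strategy P: R₀ = 0.81×0.5 + 0.64×1.2 + 0.50×0.8 = 1.5730
Strategy Q: R₀ = 0.84×0.0 + 0.66×0.4 + 0.47×1.0 = 0.7340
Highest R₀: strategy P with 1.5730.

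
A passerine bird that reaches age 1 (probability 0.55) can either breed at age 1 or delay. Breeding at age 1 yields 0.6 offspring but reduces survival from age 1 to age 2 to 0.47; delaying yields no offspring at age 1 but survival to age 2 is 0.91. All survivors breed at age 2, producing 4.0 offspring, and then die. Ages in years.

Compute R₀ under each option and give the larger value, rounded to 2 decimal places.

2.00

breed at age 1: R₀ = 0.55 × (0.6 + 0.47 × 4.0) = 0.55 × 2.4800 = 1.3640
delay to age 2: R₀ = 0.55 × (0.91 × 4.0) = 0.55 × 3.6400 = 2.0020
Higher: delay to age 2 (2.0020).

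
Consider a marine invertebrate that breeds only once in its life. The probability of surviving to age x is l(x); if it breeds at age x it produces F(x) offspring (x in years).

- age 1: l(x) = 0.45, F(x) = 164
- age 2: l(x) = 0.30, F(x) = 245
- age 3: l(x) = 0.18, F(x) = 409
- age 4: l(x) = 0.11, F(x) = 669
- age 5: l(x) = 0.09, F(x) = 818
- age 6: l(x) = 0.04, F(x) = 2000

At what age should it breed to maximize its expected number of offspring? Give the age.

6

Expected offspring if breeding at age x = l(x) × F(x):
  age 1: 0.45 × 164 = 73.800
  age 2: 0.30 × 245 = 73.500
  age 3: 0.18 × 409 = 73.620
  age 4: 0.11 × 669 = 73.590
  age 5: 0.09 × 818 = 73.620
  age 6: 0.04 × 2000 = 80.000
Maximum at age 6 (80.000).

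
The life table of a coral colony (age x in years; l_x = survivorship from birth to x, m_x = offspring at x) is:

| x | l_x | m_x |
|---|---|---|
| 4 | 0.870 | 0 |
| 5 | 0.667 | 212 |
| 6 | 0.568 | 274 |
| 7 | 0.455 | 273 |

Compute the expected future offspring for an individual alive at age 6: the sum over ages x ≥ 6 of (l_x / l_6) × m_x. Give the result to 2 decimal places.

l_6 = 0.568. Conditional survival from age 6 to x is l_x / l_6.
  x=6: (0.568/0.568) × 274 = 274.0000
  x=7: (0.455/0.568) × 273 = 218.6884
Sum = 274.0000 + 218.6884 = 492.6884

492.69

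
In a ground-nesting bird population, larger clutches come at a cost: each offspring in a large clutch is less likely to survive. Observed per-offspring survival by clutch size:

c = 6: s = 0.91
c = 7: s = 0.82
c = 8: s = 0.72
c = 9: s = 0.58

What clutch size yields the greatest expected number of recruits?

Expected recruits = c × s(c):
  c=6: 6 × 0.91 = 5.460
  c=7: 7 × 0.82 = 5.740
  c=8: 8 × 0.72 = 5.760
  c=9: 9 × 0.58 = 5.220
Maximum at c = 8 (5.760 recruits).

8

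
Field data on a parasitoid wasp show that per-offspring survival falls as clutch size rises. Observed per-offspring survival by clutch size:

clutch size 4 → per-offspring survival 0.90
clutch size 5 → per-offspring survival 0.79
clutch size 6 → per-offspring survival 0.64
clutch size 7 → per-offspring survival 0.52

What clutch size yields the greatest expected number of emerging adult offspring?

5

Expected emerging adult offspring = c × s(c):
  c=4: 4 × 0.90 = 3.600
  c=5: 5 × 0.79 = 3.950
  c=6: 6 × 0.64 = 3.840
  c=7: 7 × 0.52 = 3.640
Maximum at c = 5 (3.950 emerging adult offspring).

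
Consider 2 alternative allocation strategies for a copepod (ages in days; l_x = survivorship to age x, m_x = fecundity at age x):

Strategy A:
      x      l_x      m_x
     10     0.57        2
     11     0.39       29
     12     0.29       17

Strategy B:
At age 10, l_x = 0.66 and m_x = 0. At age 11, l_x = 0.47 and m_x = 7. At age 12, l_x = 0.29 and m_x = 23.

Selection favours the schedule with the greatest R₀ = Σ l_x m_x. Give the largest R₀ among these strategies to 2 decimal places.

17.38

Strategy A: R₀ = 0.57×2 + 0.39×29 + 0.29×17 = 17.3800
Strategy B: R₀ = 0.66×0 + 0.47×7 + 0.29×23 = 9.9600
Highest R₀: strategy A with 17.3800.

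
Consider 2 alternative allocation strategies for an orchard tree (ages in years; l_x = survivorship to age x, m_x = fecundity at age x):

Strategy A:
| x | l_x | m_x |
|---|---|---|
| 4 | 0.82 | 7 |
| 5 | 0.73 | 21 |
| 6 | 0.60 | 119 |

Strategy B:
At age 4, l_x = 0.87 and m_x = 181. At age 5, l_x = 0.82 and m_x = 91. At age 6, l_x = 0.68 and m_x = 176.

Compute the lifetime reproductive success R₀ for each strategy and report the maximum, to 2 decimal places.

351.77

Strategy A: R₀ = 0.82×7 + 0.73×21 + 0.60×119 = 92.4700
Strategy B: R₀ = 0.87×181 + 0.82×91 + 0.68×176 = 351.7700
Highest R₀: strategy B with 351.7700.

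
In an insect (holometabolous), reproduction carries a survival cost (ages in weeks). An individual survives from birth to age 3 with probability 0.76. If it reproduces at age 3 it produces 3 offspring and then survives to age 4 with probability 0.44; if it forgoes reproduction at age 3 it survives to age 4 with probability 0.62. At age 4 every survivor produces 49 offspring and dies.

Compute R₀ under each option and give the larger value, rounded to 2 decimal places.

23.09

breed at age 3: R₀ = 0.76 × (3 + 0.44 × 49) = 0.76 × 24.5600 = 18.6656
delay to age 4: R₀ = 0.76 × (0.62 × 49) = 0.76 × 30.3800 = 23.0888
Higher: delay to age 4 (23.0888).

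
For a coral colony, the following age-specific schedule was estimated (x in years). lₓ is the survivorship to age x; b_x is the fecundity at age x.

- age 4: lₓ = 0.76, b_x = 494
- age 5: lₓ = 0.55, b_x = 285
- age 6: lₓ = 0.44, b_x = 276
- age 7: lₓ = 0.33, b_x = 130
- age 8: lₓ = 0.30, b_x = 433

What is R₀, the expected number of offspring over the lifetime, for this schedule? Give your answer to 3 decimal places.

826.430

R₀ = Σ lₓ b_x:
  age 4: 0.76 × 494 = 375.4400
  age 5: 0.55 × 285 = 156.7500
  age 6: 0.44 × 276 = 121.4400
  age 7: 0.33 × 130 = 42.9000
  age 8: 0.30 × 433 = 129.9000
R₀ = 375.4400 + 156.7500 + 121.4400 + 42.9000 + 129.9000 = 826.4300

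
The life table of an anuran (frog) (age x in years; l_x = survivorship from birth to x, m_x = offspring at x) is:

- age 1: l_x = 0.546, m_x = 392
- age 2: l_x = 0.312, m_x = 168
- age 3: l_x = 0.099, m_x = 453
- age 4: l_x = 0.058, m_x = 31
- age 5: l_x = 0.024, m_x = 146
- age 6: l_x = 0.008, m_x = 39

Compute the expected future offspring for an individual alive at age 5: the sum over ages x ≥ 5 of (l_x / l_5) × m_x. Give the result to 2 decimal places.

l_5 = 0.024. Conditional survival from age 5 to x is l_x / l_5.
  x=5: (0.024/0.024) × 146 = 146.0000
  x=6: (0.008/0.024) × 39 = 13.0000
Sum = 146.0000 + 13.0000 = 159.0000

159.00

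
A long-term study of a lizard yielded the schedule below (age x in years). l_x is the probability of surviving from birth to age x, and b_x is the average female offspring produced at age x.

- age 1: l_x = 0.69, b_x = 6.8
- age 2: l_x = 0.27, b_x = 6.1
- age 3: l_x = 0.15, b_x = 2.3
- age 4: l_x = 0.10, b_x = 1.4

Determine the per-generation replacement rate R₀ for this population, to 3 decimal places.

6.824

R₀ = Σ l_x b_x:
  age 1: 0.69 × 6.8 = 4.6920
  age 2: 0.27 × 6.1 = 1.6470
  age 3: 0.15 × 2.3 = 0.3450
  age 4: 0.10 × 1.4 = 0.1400
R₀ = 4.6920 + 1.6470 + 0.3450 + 0.1400 = 6.8240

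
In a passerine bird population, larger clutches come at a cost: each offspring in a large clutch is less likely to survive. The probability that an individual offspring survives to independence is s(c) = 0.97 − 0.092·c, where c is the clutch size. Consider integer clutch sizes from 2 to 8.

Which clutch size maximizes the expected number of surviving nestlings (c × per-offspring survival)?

5

Expected surviving nestlings = c × s(c):
  c=2: 2 × 0.786 = 1.572
  c=3: 3 × 0.694 = 2.082
  c=4: 4 × 0.602 = 2.408
  c=5: 5 × 0.510 = 2.550
  c=6: 6 × 0.418 = 2.508
  c=7: 7 × 0.326 = 2.282
  c=8: 8 × 0.234 = 1.872
Maximum at c = 5 (2.550 surviving nestlings).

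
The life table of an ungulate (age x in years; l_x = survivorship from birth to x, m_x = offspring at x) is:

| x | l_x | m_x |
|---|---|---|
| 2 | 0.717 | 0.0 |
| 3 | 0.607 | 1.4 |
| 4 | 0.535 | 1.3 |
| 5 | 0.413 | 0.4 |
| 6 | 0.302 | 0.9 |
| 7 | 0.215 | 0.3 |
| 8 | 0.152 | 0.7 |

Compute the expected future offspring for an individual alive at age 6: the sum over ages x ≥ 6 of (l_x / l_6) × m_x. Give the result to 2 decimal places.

1.47

l_6 = 0.302. Conditional survival from age 6 to x is l_x / l_6.
  x=6: (0.302/0.302) × 0.9 = 0.9000
  x=7: (0.215/0.302) × 0.3 = 0.2136
  x=8: (0.152/0.302) × 0.7 = 0.3523
Sum = 0.9000 + 0.2136 + 0.3523 = 1.4659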